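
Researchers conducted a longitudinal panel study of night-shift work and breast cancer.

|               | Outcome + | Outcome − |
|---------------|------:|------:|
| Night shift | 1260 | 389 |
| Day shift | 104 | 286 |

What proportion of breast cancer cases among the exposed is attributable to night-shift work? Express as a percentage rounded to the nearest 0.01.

65.10

Cells: a = 1260, b = 389, c = 104, d = 286.
Risk in exposed = 1260/1649 = 0.76410; risk in unexposed = 104/390 = 0.26667.
RR = 0.76410/0.26667 = 2.86537
AR% = (RR − 1)/RR × 100 = (2.86537 − 1)/2.86537 × 100 = 65.1005%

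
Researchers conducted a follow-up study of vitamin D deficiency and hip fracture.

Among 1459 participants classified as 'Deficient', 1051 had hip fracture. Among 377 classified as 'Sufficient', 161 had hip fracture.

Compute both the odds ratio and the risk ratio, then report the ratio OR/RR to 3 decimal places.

From the description: a = 1051, b = 408, c = 161, d = 216.
OR = (1051·216)/(408·161) = 227016/65688 = 3.45597
Risk in exposed = 1051/1459 = 0.72036; risk in unexposed = 161/377 = 0.42706; RR = 1.68680
OR/RR = 3.45597 / 1.68680 = 2.04884
The outcome is not rare, so the OR lies further from 1 than the RR.

2.049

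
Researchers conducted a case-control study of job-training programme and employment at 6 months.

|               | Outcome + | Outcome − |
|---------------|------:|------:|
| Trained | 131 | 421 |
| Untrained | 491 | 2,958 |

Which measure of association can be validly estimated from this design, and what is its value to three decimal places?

Cells: a = 131, b = 421, c = 491, d = 2958.
This is a case-control study: participants were sampled on outcome status, so risks in the source population cannot be estimated directly — relative risk is not valid here. The odds ratio is the appropriate measure.
OR = (a·d)/(b·c) = (131 × 2958) / (421 × 491) = 387498 / 206711 = 1.87459

1.875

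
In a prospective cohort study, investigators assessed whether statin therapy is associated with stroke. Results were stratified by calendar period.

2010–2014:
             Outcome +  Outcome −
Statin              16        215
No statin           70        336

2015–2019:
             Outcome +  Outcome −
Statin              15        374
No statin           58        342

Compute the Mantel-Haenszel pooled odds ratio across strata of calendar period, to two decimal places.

0.29

OR_MH = Σ(aᵢdᵢ/nᵢ) / Σ(bᵢcᵢ/nᵢ), where nᵢ is the stratum total.
Stratum 1 (2010–2014): n = 637; a·d/n = 16·336/637 = 8.4396; b·c/n = 215·70/637 = 23.6264
Stratum 2 (2015–2019): n = 789; a·d/n = 15·342/789 = 6.5019; b·c/n = 374·58/789 = 27.4930
OR_MH = (8.4396 + 6.5019) / (23.6264 + 27.4930) = 14.9415 / 51.1194 = 0.29229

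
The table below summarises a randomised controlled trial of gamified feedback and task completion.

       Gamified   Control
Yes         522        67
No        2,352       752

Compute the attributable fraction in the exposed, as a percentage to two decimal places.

Reading the table with exposure as columns: a = 522 (Gamified, case), b = 2352 (Gamified, non-case), c = 67 (Control, case), d = 752.
Risk in exposed = 522/2874 = 0.18163; risk in unexposed = 67/819 = 0.08181.
RR = 0.18163/0.08181 = 2.22020
AR% = (RR − 1)/RR × 100 = (2.22020 − 1)/2.22020 × 100 = 54.9591%

54.96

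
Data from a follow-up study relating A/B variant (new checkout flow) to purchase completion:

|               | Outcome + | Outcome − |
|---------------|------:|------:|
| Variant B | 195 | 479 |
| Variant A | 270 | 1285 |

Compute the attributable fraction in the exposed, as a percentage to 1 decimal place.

40.0

Cells: a = 195, b = 479, c = 270, d = 1285.
Risk in exposed = 195/674 = 0.28932; risk in unexposed = 270/1555 = 0.17363.
RR = 0.28932/0.17363 = 1.66625
AR% = (RR − 1)/RR × 100 = (1.66625 − 1)/1.66625 × 100 = 39.9852%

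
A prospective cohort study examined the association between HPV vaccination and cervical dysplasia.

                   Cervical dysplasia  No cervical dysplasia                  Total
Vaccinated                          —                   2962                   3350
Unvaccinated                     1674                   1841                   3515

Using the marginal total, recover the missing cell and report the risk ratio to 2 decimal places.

0.24

The missing cell is in the exposed row: 3350 − 2962 = 388.
So a = 388, b = 2962, c = 1674, d = 1841.
RR = [a/(a+b)] / [c/(c+d)] = (388/3350) / (1674/3515) = 0.11582/0.47624 = 0.24320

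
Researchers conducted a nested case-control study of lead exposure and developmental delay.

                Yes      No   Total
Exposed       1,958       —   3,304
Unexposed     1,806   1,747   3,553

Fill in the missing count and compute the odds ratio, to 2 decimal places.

1.41

The missing cell is in the exposed row: 3304 − 1958 = 1346.
So a = 1958, b = 1346, c = 1806, d = 1747.
OR = (a·d)/(b·c) = (1958 × 1747) / (1346 × 1806) = 3420626 / 2430876 = 1.40716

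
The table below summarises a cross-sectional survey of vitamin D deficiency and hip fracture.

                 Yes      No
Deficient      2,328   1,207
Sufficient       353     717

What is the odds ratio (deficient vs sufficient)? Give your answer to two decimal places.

Cells: a = 2328, b = 1207, c = 353, d = 717.
OR = (a·d)/(b·c) = (2328 × 717) / (1207 × 353) = 1669176 / 426071 = 3.91760
The odds of hip fracture are about 3.92 times as high in the deficient group.

3.92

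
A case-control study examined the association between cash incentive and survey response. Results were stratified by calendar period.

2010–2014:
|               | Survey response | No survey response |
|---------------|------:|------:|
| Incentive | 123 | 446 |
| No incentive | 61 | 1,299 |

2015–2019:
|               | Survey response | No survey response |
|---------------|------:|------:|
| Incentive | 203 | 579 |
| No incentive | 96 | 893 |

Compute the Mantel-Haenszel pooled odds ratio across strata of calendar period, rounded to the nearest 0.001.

4.071

OR_MH = Σ(aᵢdᵢ/nᵢ) / Σ(bᵢcᵢ/nᵢ), where nᵢ is the stratum total.
Stratum 1 (2010–2014): n = 1929; a·d/n = 123·1299/1929 = 82.8289; b·c/n = 446·61/1929 = 14.1037
Stratum 2 (2015–2019): n = 1771; a·d/n = 203·893/1771 = 102.3597; b·c/n = 579·96/1771 = 31.3857
OR_MH = (82.8289 + 102.3597) / (14.1037 + 31.3857) = 185.1886 / 45.4893 = 4.07103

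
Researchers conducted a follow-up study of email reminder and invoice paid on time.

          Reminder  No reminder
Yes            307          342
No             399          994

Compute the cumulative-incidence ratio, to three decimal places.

Reading the table with exposure as columns: a = 307 (Reminder, case), b = 399 (Reminder, non-case), c = 342 (No reminder, case), d = 994.
Risk in exposed = 307/706 = 0.43484; risk in unexposed = 342/1336 = 0.25599.
RR = 0.43484 / 0.25599 = 1.69869
The risk among the exposed is 1.70 times that among the unexposed.

1.699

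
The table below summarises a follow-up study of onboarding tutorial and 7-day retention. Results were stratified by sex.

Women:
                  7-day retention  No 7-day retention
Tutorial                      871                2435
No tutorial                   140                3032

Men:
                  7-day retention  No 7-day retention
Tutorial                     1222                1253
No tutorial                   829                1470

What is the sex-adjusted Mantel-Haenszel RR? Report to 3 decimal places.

RR_MH = Σ(aᵢ·n₀ᵢ/nᵢ) / Σ(cᵢ·n₁ᵢ/nᵢ), with n₁ᵢ = aᵢ+bᵢ (exposed), n₀ᵢ = cᵢ+dᵢ (unexposed), nᵢ = n₁ᵢ+n₀ᵢ.
Stratum 1 (Women): n₁ = 3306, n₀ = 3172, n = 6478; a·n₀/n = 871·3172/6478 = 426.4915; c·n₁/n = 140·3306/6478 = 71.4480
Stratum 2 (Men): n₁ = 2475, n₀ = 2299, n = 4774; a·n₀/n = 1222·2299/4774 = 588.4747; c·n₁/n = 829·2475/4774 = 429.7811
RR_MH = (426.4915 + 588.4747) / (71.4480 + 429.7811) = 1014.9662 / 501.2291 = 2.02495

2.025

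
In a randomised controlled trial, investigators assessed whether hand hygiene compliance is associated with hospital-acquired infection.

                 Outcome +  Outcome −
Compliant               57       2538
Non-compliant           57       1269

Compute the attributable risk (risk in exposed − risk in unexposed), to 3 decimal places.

-0.021

Cells: a = 57, b = 2538, c = 57, d = 1269.
Risk in exposed = 57/2595 = 0.021965; risk in unexposed = 57/1326 = 0.042986.
Risk difference = 0.021965 − 0.042986 = -0.021021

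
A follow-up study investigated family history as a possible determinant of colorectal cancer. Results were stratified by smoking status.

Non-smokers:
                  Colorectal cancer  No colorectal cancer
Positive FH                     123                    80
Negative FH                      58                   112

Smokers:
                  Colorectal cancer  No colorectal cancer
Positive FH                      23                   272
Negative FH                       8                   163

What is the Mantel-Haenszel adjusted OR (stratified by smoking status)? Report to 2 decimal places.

OR_MH = Σ(aᵢdᵢ/nᵢ) / Σ(bᵢcᵢ/nᵢ), where nᵢ is the stratum total.
Stratum 1 (Non-smokers): n = 373; a·d/n = 123·112/373 = 36.9330; b·c/n = 80·58/373 = 12.4397
Stratum 2 (Smokers): n = 466; a·d/n = 23·163/466 = 8.0451; b·c/n = 272·8/466 = 4.6695
OR_MH = (36.9330 + 8.0451) / (12.4397 + 4.6695) = 44.9780 / 17.1092 = 2.62888

2.63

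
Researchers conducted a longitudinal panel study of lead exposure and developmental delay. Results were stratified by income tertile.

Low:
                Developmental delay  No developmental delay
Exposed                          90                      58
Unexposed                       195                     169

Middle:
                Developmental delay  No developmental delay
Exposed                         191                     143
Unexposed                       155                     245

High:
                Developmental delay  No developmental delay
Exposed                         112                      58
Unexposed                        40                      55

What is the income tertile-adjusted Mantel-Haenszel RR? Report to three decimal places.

1.365

RR_MH = Σ(aᵢ·n₀ᵢ/nᵢ) / Σ(cᵢ·n₁ᵢ/nᵢ), with n₁ᵢ = aᵢ+bᵢ (exposed), n₀ᵢ = cᵢ+dᵢ (unexposed), nᵢ = n₁ᵢ+n₀ᵢ.
Stratum 1 (Low): n₁ = 148, n₀ = 364, n = 512; a·n₀/n = 90·364/512 = 63.9844; c·n₁/n = 195·148/512 = 56.3672
Stratum 2 (Middle): n₁ = 334, n₀ = 400, n = 734; a·n₀/n = 191·400/734 = 104.0872; c·n₁/n = 155·334/734 = 70.5313
Stratum 3 (High): n₁ = 170, n₀ = 95, n = 265; a·n₀/n = 112·95/265 = 40.1509; c·n₁/n = 40·170/265 = 25.6604
RR_MH = (63.9844 + 104.0872 + 40.1509) / (56.3672 + 70.5313 + 25.6604) = 208.2225 / 152.5589 = 1.36487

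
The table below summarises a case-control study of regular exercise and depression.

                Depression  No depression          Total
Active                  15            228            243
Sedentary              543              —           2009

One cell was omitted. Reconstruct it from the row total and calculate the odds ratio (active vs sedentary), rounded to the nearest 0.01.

The missing cell is in the unexposed row: 2009 − 543 = 1466.
So a = 15, b = 228, c = 543, d = 1466.
OR = (a·d)/(b·c) = (15 × 1466) / (228 × 543) = 21990 / 123804 = 0.17762

0.18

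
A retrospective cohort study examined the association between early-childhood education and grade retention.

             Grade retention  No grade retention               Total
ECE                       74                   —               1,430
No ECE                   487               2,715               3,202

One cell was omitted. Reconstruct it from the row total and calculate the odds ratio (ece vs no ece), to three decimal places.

0.304

The missing cell is in the exposed row: 1430 − 74 = 1356.
So a = 74, b = 1356, c = 487, d = 2715.
OR = (a·d)/(b·c) = (74 × 2715) / (1356 × 487) = 200910 / 660372 = 0.30424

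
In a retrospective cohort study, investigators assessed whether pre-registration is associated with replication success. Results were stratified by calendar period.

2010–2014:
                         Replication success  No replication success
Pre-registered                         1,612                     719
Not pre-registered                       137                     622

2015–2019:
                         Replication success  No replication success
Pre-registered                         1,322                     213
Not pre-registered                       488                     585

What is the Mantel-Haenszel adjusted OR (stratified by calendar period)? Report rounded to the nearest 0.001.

OR_MH = Σ(aᵢdᵢ/nᵢ) / Σ(bᵢcᵢ/nᵢ), where nᵢ is the stratum total.
Stratum 1 (2010–2014): n = 3090; a·d/n = 1612·622/3090 = 324.4867; b·c/n = 719·137/3090 = 31.8780
Stratum 2 (2015–2019): n = 2608; a·d/n = 1322·585/2608 = 296.5376; b·c/n = 213·488/2608 = 39.8558
OR_MH = (324.4867 + 296.5376) / (31.8780 + 39.8558) = 621.0243 / 71.7338 = 8.65734

8.657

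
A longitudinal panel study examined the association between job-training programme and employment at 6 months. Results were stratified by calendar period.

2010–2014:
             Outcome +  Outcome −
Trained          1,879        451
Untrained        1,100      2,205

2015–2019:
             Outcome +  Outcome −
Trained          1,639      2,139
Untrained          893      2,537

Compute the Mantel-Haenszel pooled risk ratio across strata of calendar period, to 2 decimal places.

RR_MH = Σ(aᵢ·n₀ᵢ/nᵢ) / Σ(cᵢ·n₁ᵢ/nᵢ), with n₁ᵢ = aᵢ+bᵢ (exposed), n₀ᵢ = cᵢ+dᵢ (unexposed), nᵢ = n₁ᵢ+n₀ᵢ.
Stratum 1 (2010–2014): n₁ = 2330, n₀ = 3305, n = 5635; a·n₀/n = 1879·3305/5635 = 1102.0577; c·n₁/n = 1100·2330/5635 = 454.8358
Stratum 2 (2015–2019): n₁ = 3778, n₀ = 3430, n = 7208; a·n₀/n = 1639·3430/7208 = 779.9348; c·n₁/n = 893·3778/7208 = 468.0569
RR_MH = (1102.0577 + 779.9348) / (454.8358 + 468.0569) = 1881.9925 / 922.8927 = 2.03923

2.04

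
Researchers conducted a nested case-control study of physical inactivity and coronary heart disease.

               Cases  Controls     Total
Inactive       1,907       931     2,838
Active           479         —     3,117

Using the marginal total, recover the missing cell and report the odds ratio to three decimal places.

11.281

The missing cell is in the unexposed row: 3117 − 479 = 2638.
So a = 1907, b = 931, c = 479, d = 2638.
OR = (a·d)/(b·c) = (1907 × 2638) / (931 × 479) = 5030666 / 445949 = 11.28081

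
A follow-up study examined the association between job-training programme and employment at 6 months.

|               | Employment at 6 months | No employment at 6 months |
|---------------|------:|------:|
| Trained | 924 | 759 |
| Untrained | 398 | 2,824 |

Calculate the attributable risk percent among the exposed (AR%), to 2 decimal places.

77.50

Cells: a = 924, b = 759, c = 398, d = 2824.
Risk in exposed = 924/1683 = 0.54902; risk in unexposed = 398/3222 = 0.12353.
RR = 0.54902/0.12353 = 4.44458
AR% = (RR − 1)/RR × 100 = (4.44458 − 1)/4.44458 × 100 = 77.5007%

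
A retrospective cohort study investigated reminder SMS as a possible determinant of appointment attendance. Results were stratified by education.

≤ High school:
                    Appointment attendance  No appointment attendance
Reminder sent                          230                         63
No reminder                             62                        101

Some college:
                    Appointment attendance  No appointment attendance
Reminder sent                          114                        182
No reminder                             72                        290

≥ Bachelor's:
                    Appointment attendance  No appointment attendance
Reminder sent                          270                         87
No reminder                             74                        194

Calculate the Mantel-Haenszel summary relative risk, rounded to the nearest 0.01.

RR_MH = Σ(aᵢ·n₀ᵢ/nᵢ) / Σ(cᵢ·n₁ᵢ/nᵢ), with n₁ᵢ = aᵢ+bᵢ (exposed), n₀ᵢ = cᵢ+dᵢ (unexposed), nᵢ = n₁ᵢ+n₀ᵢ.
Stratum 1 (≤ High school): n₁ = 293, n₀ = 163, n = 456; a·n₀/n = 230·163/456 = 82.2149; c·n₁/n = 62·293/456 = 39.8377
Stratum 2 (Some college): n₁ = 296, n₀ = 362, n = 658; a·n₀/n = 114·362/658 = 62.7173; c·n₁/n = 72·296/658 = 32.3891
Stratum 3 (≥ Bachelor's): n₁ = 357, n₀ = 268, n = 625; a·n₀/n = 270·268/625 = 115.7760; c·n₁/n = 74·357/625 = 42.2688
RR_MH = (82.2149 + 62.7173 + 115.7760) / (39.8377 + 32.3891 + 42.2688) = 260.7082 / 114.4956 = 2.27702

2.28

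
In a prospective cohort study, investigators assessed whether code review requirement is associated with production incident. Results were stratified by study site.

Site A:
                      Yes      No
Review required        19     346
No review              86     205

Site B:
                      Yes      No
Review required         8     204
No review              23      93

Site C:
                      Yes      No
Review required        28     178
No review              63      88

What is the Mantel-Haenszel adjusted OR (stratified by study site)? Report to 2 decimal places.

0.17

OR_MH = Σ(aᵢdᵢ/nᵢ) / Σ(bᵢcᵢ/nᵢ), where nᵢ is the stratum total.
Stratum 1 (Site A): n = 656; a·d/n = 19·205/656 = 5.9375; b·c/n = 346·86/656 = 45.3598
Stratum 2 (Site B): n = 328; a·d/n = 8·93/328 = 2.2683; b·c/n = 204·23/328 = 14.3049
Stratum 3 (Site C): n = 357; a·d/n = 28·88/357 = 6.9020; b·c/n = 178·63/357 = 31.4118
OR_MH = (5.9375 + 2.2683 + 6.9020) / (45.3598 + 14.3049 + 31.4118) = 15.1078 / 91.0764 = 0.16588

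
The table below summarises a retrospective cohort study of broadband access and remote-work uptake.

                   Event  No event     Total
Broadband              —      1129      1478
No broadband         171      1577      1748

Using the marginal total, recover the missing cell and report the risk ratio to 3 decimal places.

2.414

The missing cell is in the exposed row: 1478 − 1129 = 349.
So a = 349, b = 1129, c = 171, d = 1577.
RR = [a/(a+b)] / [c/(c+d)] = (349/1478) / (171/1748) = 0.23613/0.09783 = 2.41377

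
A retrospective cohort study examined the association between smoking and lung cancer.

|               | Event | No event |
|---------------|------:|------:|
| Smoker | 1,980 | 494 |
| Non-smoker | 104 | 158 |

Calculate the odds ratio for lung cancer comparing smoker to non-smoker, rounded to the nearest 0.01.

6.09

Cells: a = 1980, b = 494, c = 104, d = 158.
OR = (a·d)/(b·c) = (1980 × 158) / (494 × 104) = 312840 / 51376 = 6.08922
The odds of lung cancer are about 6.09 times as high in the smoker group.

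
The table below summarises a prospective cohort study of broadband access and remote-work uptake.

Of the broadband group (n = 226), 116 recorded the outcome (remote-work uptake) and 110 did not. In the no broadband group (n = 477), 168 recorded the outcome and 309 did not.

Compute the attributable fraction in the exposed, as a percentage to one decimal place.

From the description: a = 116, b = 110, c = 168, d = 309.
Risk in exposed = 116/226 = 0.51327; risk in unexposed = 168/477 = 0.35220.
RR = 0.51327/0.35220 = 1.45733
AR% = (RR − 1)/RR × 100 = (1.45733 − 1)/1.45733 × 100 = 31.3815%

31.4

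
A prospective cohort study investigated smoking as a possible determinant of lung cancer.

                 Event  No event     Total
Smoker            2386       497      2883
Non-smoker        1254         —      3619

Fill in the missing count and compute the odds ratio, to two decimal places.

The missing cell is in the unexposed row: 3619 − 1254 = 2365.
So a = 2386, b = 497, c = 1254, d = 2365.
OR = (a·d)/(b·c) = (2386 × 2365) / (497 × 1254) = 5642890 / 623238 = 9.05415

9.05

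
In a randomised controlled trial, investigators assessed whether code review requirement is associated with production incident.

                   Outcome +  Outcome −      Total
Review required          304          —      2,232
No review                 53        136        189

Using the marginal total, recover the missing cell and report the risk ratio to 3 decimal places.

The missing cell is in the exposed row: 2232 − 304 = 1928.
So a = 304, b = 1928, c = 53, d = 136.
RR = [a/(a+b)] / [c/(c+d)] = (304/2232) / (53/189) = 0.13620/0.28042 = 0.48570

0.486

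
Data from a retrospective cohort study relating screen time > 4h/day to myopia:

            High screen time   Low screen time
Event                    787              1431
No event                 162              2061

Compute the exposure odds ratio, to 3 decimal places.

6.997

Reading the table with exposure as columns: a = 787 (High screen time, case), b = 162 (High screen time, non-case), c = 1431 (Low screen time, case), d = 2061.
OR = (a·d)/(b·c) = (787 × 2061) / (162 × 1431) = 1622007 / 231822 = 6.99678
The odds of myopia are about 7.00 times as high in the high screen time group.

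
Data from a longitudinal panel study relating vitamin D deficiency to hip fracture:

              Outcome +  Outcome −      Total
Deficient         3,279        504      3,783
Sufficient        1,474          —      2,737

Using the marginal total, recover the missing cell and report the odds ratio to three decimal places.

5.575

The missing cell is in the unexposed row: 2737 − 1474 = 1263.
So a = 3279, b = 504, c = 1474, d = 1263.
OR = (a·d)/(b·c) = (3279 × 1263) / (504 × 1474) = 4141377 / 742896 = 5.57464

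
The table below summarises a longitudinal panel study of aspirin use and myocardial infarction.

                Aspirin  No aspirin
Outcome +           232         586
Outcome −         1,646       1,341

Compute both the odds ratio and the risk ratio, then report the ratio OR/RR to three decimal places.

Reading the table with exposure as columns: a = 232 (Aspirin, case), b = 1646 (Aspirin, non-case), c = 586 (No aspirin, case), d = 1341.
OR = (232·1341)/(1646·586) = 311112/964556 = 0.32254
Risk in exposed = 232/1878 = 0.12354; risk in unexposed = 586/1927 = 0.30410; RR = 0.40623
OR/RR = 0.32254 / 0.40623 = 0.79399
The outcome is not rare, so the OR lies further from 1 than the RR.

0.794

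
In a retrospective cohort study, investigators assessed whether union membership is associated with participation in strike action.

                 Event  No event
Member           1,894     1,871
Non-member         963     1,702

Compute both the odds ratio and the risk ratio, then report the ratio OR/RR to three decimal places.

1.285

Cells: a = 1894, b = 1871, c = 963, d = 1702.
OR = (1894·1702)/(1871·963) = 3223588/1801773 = 1.78912
Risk in exposed = 1894/3765 = 0.50305; risk in unexposed = 963/2665 = 0.36135; RR = 1.39215
OR/RR = 1.78912 / 1.39215 = 1.28515
The outcome is not rare, so the OR lies further from 1 than the RR.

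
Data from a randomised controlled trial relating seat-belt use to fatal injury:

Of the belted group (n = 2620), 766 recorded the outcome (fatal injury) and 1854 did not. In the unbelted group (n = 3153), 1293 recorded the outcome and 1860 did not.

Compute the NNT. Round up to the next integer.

9

Risk in treated group = 766/2620 = 0.29237; risk in control = 1293/3153 = 0.41009.
Absolute risk reduction = 0.41009 − 0.29237 = 0.11772
NNT = 1 / ARR = 1 / 0.11772 = 8.495 → round up → 9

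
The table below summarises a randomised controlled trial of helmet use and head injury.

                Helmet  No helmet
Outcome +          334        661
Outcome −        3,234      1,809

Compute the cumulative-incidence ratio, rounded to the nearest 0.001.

0.350

Reading the table with exposure as columns: a = 334 (Helmet, case), b = 3234 (Helmet, non-case), c = 661 (No helmet, case), d = 1809.
Risk in exposed = 334/3568 = 0.09361; risk in unexposed = 661/2470 = 0.26761.
RR = 0.09361 / 0.26761 = 0.34980
The risk is 65% lower among the exposed than among the unexposed.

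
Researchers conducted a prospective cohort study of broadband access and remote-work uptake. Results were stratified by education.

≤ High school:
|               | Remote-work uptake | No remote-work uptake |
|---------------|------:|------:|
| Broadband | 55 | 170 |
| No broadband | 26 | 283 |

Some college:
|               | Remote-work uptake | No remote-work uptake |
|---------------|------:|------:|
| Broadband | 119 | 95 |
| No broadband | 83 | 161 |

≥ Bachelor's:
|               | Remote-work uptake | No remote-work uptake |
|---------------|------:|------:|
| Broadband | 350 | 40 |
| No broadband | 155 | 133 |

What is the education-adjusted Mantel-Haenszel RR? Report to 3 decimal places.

1.756

RR_MH = Σ(aᵢ·n₀ᵢ/nᵢ) / Σ(cᵢ·n₁ᵢ/nᵢ), with n₁ᵢ = aᵢ+bᵢ (exposed), n₀ᵢ = cᵢ+dᵢ (unexposed), nᵢ = n₁ᵢ+n₀ᵢ.
Stratum 1 (≤ High school): n₁ = 225, n₀ = 309, n = 534; a·n₀/n = 55·309/534 = 31.8258; c·n₁/n = 26·225/534 = 10.9551
Stratum 2 (Some college): n₁ = 214, n₀ = 244, n = 458; a·n₀/n = 119·244/458 = 63.3974; c·n₁/n = 83·214/458 = 38.7817
Stratum 3 (≥ Bachelor's): n₁ = 390, n₀ = 288, n = 678; a·n₀/n = 350·288/678 = 148.6726; c·n₁/n = 155·390/678 = 89.1593
RR_MH = (31.8258 + 63.3974 + 148.6726) / (10.9551 + 38.7817 + 89.1593) = 243.8958 / 138.8960 = 1.75596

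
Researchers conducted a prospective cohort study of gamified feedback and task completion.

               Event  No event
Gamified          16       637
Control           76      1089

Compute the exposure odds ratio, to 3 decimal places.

Cells: a = 16, b = 637, c = 76, d = 1089.
OR = (a·d)/(b·c) = (16 × 1089) / (637 × 76) = 17424 / 48412 = 0.35991
Exposure is associated with lower odds of task completion (OR = 0.36 < 1).

0.360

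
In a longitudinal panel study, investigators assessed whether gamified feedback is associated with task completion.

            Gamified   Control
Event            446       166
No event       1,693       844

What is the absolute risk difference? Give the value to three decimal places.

Reading the table with exposure as columns: a = 446 (Gamified, case), b = 1693 (Gamified, non-case), c = 166 (Control, case), d = 844.
Risk in exposed = 446/2139 = 0.208509; risk in unexposed = 166/1010 = 0.164356.
Risk difference = 0.208509 − 0.164356 = 0.044152

0.044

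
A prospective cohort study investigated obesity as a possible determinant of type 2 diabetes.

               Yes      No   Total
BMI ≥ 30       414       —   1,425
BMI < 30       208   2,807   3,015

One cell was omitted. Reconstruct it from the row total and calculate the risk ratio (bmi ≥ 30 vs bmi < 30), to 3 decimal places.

4.211

The missing cell is in the exposed row: 1425 − 414 = 1011.
So a = 414, b = 1011, c = 208, d = 2807.
RR = [a/(a+b)] / [c/(c+d)] = (414/1425) / (208/3015) = 0.29053/0.06899 = 4.21123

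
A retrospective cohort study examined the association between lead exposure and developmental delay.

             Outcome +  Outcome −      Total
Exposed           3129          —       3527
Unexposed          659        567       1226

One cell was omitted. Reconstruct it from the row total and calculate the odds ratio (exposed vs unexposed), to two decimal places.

6.76

The missing cell is in the exposed row: 3527 − 3129 = 398.
So a = 3129, b = 398, c = 659, d = 567.
OR = (a·d)/(b·c) = (3129 × 567) / (398 × 659) = 1774143 / 262282 = 6.76426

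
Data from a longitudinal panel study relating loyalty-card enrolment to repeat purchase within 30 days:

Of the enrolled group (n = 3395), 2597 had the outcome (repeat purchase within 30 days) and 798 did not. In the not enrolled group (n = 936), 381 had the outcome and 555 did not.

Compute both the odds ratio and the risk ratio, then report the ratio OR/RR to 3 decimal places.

From the description: a = 2597, b = 798, c = 381, d = 555.
OR = (2597·555)/(798·381) = 1441335/304038 = 4.74064
Risk in exposed = 2597/3395 = 0.76495; risk in unexposed = 381/936 = 0.40705; RR = 1.87924
OR/RR = 4.74064 / 1.87924 = 2.52263
The outcome is not rare, so the OR lies further from 1 than the RR.

2.523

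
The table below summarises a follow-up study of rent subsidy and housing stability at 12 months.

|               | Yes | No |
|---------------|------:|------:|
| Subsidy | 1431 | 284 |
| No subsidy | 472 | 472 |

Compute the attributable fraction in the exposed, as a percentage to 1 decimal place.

Cells: a = 1431, b = 284, c = 472, d = 472.
Risk in exposed = 1431/1715 = 0.83440; risk in unexposed = 472/944 = 0.50000.
RR = 0.83440/0.50000 = 1.66880
AR% = (RR − 1)/RR × 100 = (1.66880 − 1)/1.66880 × 100 = 40.0769%

40.1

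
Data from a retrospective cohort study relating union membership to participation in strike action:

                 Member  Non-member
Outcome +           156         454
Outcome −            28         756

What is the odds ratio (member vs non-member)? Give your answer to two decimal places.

9.28

Reading the table with exposure as columns: a = 156 (Member, case), b = 28 (Member, non-case), c = 454 (Non-member, case), d = 756.
OR = (a·d)/(b·c) = (156 × 756) / (28 × 454) = 117936 / 12712 = 9.27753
The odds of participation in strike action are about 9.28 times as high in the member group.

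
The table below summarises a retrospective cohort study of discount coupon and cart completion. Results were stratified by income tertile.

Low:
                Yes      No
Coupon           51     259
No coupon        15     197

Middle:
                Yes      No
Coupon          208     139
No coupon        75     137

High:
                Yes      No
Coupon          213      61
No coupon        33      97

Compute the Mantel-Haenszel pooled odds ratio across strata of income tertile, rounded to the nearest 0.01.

OR_MH = Σ(aᵢdᵢ/nᵢ) / Σ(bᵢcᵢ/nᵢ), where nᵢ is the stratum total.
Stratum 1 (Low): n = 522; a·d/n = 51·197/522 = 19.2471; b·c/n = 259·15/522 = 7.4425
Stratum 2 (Middle): n = 559; a·d/n = 208·137/559 = 50.9767; b·c/n = 139·75/559 = 18.6494
Stratum 3 (High): n = 404; a·d/n = 213·97/404 = 51.1411; b·c/n = 61·33/404 = 4.9827
OR_MH = (19.2471 + 50.9767 + 51.1411) / (7.4425 + 18.6494 + 4.9827) = 121.3650 / 31.0746 = 3.90560

3.91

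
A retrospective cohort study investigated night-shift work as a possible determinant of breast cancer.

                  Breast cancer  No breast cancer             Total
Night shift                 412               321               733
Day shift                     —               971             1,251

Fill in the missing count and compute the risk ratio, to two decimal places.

The missing cell is in the unexposed row: 1251 − 971 = 280.
So a = 412, b = 321, c = 280, d = 971.
RR = [a/(a+b)] / [c/(c+d)] = (412/733) / (280/1251) = 0.56207/0.22382 = 2.51126

2.51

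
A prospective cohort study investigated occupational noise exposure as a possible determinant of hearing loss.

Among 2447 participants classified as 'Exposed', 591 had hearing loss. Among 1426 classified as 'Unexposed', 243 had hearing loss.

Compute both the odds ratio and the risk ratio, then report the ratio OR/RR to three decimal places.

From the description: a = 591, b = 1856, c = 243, d = 1183.
OR = (591·1183)/(1856·243) = 699153/451008 = 1.55020
Risk in exposed = 591/2447 = 0.24152; risk in unexposed = 243/1426 = 0.17041; RR = 1.41732
OR/RR = 1.55020 / 1.41732 = 1.09376
The outcome is not rare, so the OR lies further from 1 than the RR.

1.094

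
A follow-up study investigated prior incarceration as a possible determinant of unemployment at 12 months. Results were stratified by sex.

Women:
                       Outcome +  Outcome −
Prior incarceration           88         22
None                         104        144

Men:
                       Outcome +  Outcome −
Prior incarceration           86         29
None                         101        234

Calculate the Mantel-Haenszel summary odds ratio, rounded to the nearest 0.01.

6.21

OR_MH = Σ(aᵢdᵢ/nᵢ) / Σ(bᵢcᵢ/nᵢ), where nᵢ is the stratum total.
Stratum 1 (Women): n = 358; a·d/n = 88·144/358 = 35.3966; b·c/n = 22·104/358 = 6.3911
Stratum 2 (Men): n = 450; a·d/n = 86·234/450 = 44.7200; b·c/n = 29·101/450 = 6.5089
OR_MH = (35.3966 + 44.7200) / (6.3911 + 6.5089) = 80.1166 / 12.9000 = 6.21062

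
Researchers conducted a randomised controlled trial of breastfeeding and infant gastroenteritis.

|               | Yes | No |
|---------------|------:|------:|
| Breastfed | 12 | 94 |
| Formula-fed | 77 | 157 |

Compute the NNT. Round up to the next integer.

Risk in treated group = 12/106 = 0.11321; risk in control = 77/234 = 0.32906.
Absolute risk reduction = 0.32906 − 0.11321 = 0.21585
NNT = 1 / ARR = 1 / 0.21585 = 4.633 → round up → 5

5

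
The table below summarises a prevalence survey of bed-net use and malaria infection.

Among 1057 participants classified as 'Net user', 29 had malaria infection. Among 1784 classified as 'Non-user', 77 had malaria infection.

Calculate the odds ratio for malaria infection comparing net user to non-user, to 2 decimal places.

0.63

From the description: a = 29, b = 1028, c = 77, d = 1707.
OR = (a·d)/(b·c) = (29 × 1707) / (1028 × 77) = 49503 / 79156 = 0.62539
Exposure is associated with lower odds of malaria infection (OR = 0.63 < 1).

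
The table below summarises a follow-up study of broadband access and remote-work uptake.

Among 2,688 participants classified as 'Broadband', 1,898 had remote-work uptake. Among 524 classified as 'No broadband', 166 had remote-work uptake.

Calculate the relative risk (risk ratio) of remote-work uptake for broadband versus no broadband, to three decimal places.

2.229

From the description: a = 1898, b = 790, c = 166, d = 358.
Risk in exposed = 1898/2688 = 0.70610; risk in unexposed = 166/524 = 0.31679.
RR = 0.70610 / 0.31679 = 2.22890
The risk among the exposed is 2.23 times that among the unexposed.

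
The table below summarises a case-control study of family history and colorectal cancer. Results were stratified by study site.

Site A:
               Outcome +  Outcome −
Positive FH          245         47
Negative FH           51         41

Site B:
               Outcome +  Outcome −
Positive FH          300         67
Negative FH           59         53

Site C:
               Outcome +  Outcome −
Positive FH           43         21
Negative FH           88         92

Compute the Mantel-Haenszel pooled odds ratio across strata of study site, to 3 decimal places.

3.424

OR_MH = Σ(aᵢdᵢ/nᵢ) / Σ(bᵢcᵢ/nᵢ), where nᵢ is the stratum total.
Stratum 1 (Site A): n = 384; a·d/n = 245·41/384 = 26.1589; b·c/n = 47·51/384 = 6.2422
Stratum 2 (Site B): n = 479; a·d/n = 300·53/479 = 33.1942; b·c/n = 67·59/479 = 8.2526
Stratum 3 (Site C): n = 244; a·d/n = 43·92/244 = 16.2131; b·c/n = 21·88/244 = 7.5738
OR_MH = (26.1589 + 33.1942 + 16.2131) / (6.2422 + 8.2526 + 7.5738) = 75.5661 / 22.0686 = 3.42415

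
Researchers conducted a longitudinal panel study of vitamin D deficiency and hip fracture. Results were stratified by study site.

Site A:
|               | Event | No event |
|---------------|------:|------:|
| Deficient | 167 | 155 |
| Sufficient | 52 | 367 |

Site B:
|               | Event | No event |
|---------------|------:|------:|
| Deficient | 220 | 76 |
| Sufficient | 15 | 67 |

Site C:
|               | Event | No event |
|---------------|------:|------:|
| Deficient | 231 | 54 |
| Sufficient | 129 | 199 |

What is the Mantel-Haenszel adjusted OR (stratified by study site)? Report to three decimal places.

OR_MH = Σ(aᵢdᵢ/nᵢ) / Σ(bᵢcᵢ/nᵢ), where nᵢ is the stratum total.
Stratum 1 (Site A): n = 741; a·d/n = 167·367/741 = 82.7112; b·c/n = 155·52/741 = 10.8772
Stratum 2 (Site B): n = 378; a·d/n = 220·67/378 = 38.9947; b·c/n = 76·15/378 = 3.0159
Stratum 3 (Site C): n = 613; a·d/n = 231·199/613 = 74.9902; b·c/n = 54·129/613 = 11.3638
OR_MH = (82.7112 + 38.9947 + 74.9902) / (10.8772 + 3.0159 + 11.3638) = 196.6961 / 25.2569 = 7.78783

7.788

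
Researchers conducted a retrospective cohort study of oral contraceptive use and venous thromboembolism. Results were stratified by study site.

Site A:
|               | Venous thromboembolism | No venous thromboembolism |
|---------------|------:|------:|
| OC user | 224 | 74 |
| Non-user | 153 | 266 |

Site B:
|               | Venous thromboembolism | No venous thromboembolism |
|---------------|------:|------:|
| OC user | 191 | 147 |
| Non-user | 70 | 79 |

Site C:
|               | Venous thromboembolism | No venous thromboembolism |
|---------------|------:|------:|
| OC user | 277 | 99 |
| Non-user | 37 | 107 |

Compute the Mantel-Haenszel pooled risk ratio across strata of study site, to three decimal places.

RR_MH = Σ(aᵢ·n₀ᵢ/nᵢ) / Σ(cᵢ·n₁ᵢ/nᵢ), with n₁ᵢ = aᵢ+bᵢ (exposed), n₀ᵢ = cᵢ+dᵢ (unexposed), nᵢ = n₁ᵢ+n₀ᵢ.
Stratum 1 (Site A): n₁ = 298, n₀ = 419, n = 717; a·n₀/n = 224·419/717 = 130.9010; c·n₁/n = 153·298/717 = 63.5900
Stratum 2 (Site B): n₁ = 338, n₀ = 149, n = 487; a·n₀/n = 191·149/487 = 58.4374; c·n₁/n = 70·338/487 = 48.5832
Stratum 3 (Site C): n₁ = 376, n₀ = 144, n = 520; a·n₀/n = 277·144/520 = 76.7077; c·n₁/n = 37·376/520 = 26.7538
RR_MH = (130.9010 + 58.4374 + 76.7077) / (63.5900 + 48.5832 + 26.7538) = 266.0460 / 138.9270 = 1.91501

1.915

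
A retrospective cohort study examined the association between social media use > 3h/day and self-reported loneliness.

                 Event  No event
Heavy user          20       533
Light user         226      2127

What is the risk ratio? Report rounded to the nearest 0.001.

Cells: a = 20, b = 533, c = 226, d = 2127.
Risk in exposed = 20/553 = 0.03617; risk in unexposed = 226/2353 = 0.09605.
RR = 0.03617 / 0.09605 = 0.37655
The risk is 62% lower among the exposed than among the unexposed.

0.377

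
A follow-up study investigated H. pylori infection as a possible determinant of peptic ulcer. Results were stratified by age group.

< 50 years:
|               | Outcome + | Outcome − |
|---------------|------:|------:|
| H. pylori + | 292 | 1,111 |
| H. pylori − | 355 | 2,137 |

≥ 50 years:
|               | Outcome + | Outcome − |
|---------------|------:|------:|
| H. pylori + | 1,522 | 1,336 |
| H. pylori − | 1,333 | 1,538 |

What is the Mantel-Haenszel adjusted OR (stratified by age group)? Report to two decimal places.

1.38

OR_MH = Σ(aᵢdᵢ/nᵢ) / Σ(bᵢcᵢ/nᵢ), where nᵢ is the stratum total.
Stratum 1 (< 50 years): n = 3895; a·d/n = 292·2137/3895 = 160.2064; b·c/n = 1111·355/3895 = 101.2593
Stratum 2 (≥ 50 years): n = 5729; a·d/n = 1522·1538/5729 = 408.5942; b·c/n = 1336·1333/5729 = 310.8549
OR_MH = (160.2064 + 408.5942) / (101.2593 + 310.8549) = 568.8006 / 412.1143 = 1.38020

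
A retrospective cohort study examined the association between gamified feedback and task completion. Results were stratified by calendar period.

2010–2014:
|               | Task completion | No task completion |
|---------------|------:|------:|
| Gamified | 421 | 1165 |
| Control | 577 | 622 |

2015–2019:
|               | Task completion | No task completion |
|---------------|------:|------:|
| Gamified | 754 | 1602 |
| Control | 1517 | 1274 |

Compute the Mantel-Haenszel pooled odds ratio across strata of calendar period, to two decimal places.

OR_MH = Σ(aᵢdᵢ/nᵢ) / Σ(bᵢcᵢ/nᵢ), where nᵢ is the stratum total.
Stratum 1 (2010–2014): n = 2785; a·d/n = 421·622/2785 = 94.0259; b·c/n = 1165·577/2785 = 241.3662
Stratum 2 (2015–2019): n = 5147; a·d/n = 754·1274/5147 = 186.6322; b·c/n = 1602·1517/5147 = 472.1651
OR_MH = (94.0259 + 186.6322) / (241.3662 + 472.1651) = 280.6581 / 713.5314 = 0.39334

0.39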